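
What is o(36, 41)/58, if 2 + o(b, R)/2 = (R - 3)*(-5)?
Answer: -192/29 ≈ -6.6207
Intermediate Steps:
o(b, R) = 26 - 10*R (o(b, R) = -4 + 2*((R - 3)*(-5)) = -4 + 2*((-3 + R)*(-5)) = -4 + 2*(15 - 5*R) = -4 + (30 - 10*R) = 26 - 10*R)
o(36, 41)/58 = (26 - 10*41)/58 = (26 - 410)/58 = (1/58)*(-384) = -192/29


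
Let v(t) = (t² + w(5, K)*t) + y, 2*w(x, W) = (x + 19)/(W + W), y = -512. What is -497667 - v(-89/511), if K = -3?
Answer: -129817709634/261121 ≈ -4.9716e+5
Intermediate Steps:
w(x, W) = (19 + x)/(4*W) (w(x, W) = ((x + 19)/(W + W))/2 = ((19 + x)/((2*W)))/2 = ((19 + x)*(1/(2*W)))/2 = ((19 + x)/(2*W))/2 = (19 + x)/(4*W))
v(t) = -512 + t² - 2*t (v(t) = (t² + ((¼)*(19 + 5)/(-3))*t) - 512 = (t² + ((¼)*(-⅓)*24)*t) - 512 = (t² - 2*t) - 512 = -512 + t² - 2*t)
-497667 - v(-89/511) = -497667 - (-512 + (-89/511)² - (-178)/511) = -497667 - (-512 + (-89*1/511)² - (-178)/511) = -497667 - (-512 + (-89/511)² - 2*(-89/511)) = -497667 - (-512 + 7921/261121 + 178/511) = -497667 - 1*(-133595073/261121) = -497667 + 133595073/261121 = -129817709634/261121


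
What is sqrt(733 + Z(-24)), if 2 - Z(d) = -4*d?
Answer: 3*sqrt(71) ≈ 25.278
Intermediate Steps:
Z(d) = 2 + 4*d (Z(d) = 2 - (-4)*d = 2 + 4*d)
sqrt(733 + Z(-24)) = sqrt(733 + (2 + 4*(-24))) = sqrt(733 + (2 - 96)) = sqrt(733 - 94) = sqrt(639) = 3*sqrt(71)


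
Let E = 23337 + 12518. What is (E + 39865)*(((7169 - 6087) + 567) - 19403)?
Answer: -1344332880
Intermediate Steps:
E = 35855
(E + 39865)*(((7169 - 6087) + 567) - 19403) = (35855 + 39865)*(((7169 - 6087) + 567) - 19403) = 75720*((1082 + 567) - 19403) = 75720*(1649 - 19403) = 75720*(-17754) = -1344332880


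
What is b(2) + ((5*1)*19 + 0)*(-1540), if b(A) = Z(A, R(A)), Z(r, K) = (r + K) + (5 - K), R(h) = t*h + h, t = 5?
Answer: -146293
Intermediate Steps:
R(h) = 6*h (R(h) = 5*h + h = 6*h)
Z(r, K) = 5 + r (Z(r, K) = (K + r) + (5 - K) = 5 + r)
b(A) = 5 + A
b(2) + ((5*1)*19 + 0)*(-1540) = (5 + 2) + ((5*1)*19 + 0)*(-1540) = 7 + (5*19 + 0)*(-1540) = 7 + (95 + 0)*(-1540) = 7 + 95*(-1540) = 7 - 146300 = -146293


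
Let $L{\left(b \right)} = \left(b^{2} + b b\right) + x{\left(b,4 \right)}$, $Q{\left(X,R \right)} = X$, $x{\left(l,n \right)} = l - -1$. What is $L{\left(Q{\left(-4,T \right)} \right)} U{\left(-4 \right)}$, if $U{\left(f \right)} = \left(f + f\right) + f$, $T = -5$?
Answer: $-348$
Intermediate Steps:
$x{\left(l,n \right)} = 1 + l$ ($x{\left(l,n \right)} = l + 1 = 1 + l$)
$U{\left(f \right)} = 3 f$ ($U{\left(f \right)} = 2 f + f = 3 f$)
$L{\left(b \right)} = 1 + b + 2 b^{2}$ ($L{\left(b \right)} = \left(b^{2} + b b\right) + \left(1 + b\right) = \left(b^{2} + b^{2}\right) + \left(1 + b\right) = 2 b^{2} + \left(1 + b\right) = 1 + b + 2 b^{2}$)
$L{\left(Q{\left(-4,T \right)} \right)} U{\left(-4 \right)} = \left(1 - 4 + 2 \left(-4\right)^{2}\right) 3 \left(-4\right) = \left(1 - 4 + 2 \cdot 16\right) \left(-12\right) = \left(1 - 4 + 32\right) \left(-12\right) = 29 \left(-12\right) = -348$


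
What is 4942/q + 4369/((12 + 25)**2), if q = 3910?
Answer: 11924194/2676395 ≈ 4.4553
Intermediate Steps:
4942/q + 4369/((12 + 25)**2) = 4942/3910 + 4369/((12 + 25)**2) = 4942*(1/3910) + 4369/(37**2) = 2471/1955 + 4369/1369 = 11924194/2676395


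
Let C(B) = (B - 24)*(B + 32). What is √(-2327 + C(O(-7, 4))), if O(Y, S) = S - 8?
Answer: I*√3111 ≈ 55.776*I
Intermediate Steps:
O(Y, S) = -8 + S
C(B) = (-24 + B)*(32 + B)
√(-2327 + C(O(-7, 4))) = √(-2327 + (-768 + (-8 + 4)² + 8*(-8 + 4))) = √(-2327 + (-768 + (-4)² + 8*(-4))) = √(-2327 + (-768 + 16 - 32)) = √(-2327 - 784) = √(-3111) = I*√3111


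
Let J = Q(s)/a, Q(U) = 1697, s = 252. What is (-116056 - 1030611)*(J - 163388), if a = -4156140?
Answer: 778659596293961339/4156140 ≈ 1.8735e+11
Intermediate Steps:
J = -1697/4156140 (J = 1697/(-4156140) = 1697*(-1/4156140) = -1697/4156140 ≈ -0.00040831)
(-116056 - 1030611)*(J - 163388) = (-116056 - 1030611)*(-1697/4156140 - 163388) = -1146667*(-679063404017/4156140) = 778659596293961339/4156140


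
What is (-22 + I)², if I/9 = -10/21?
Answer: 33856/49 ≈ 690.94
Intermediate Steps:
I = -30/7 (I = 9*(-10/21) = -30/7 ≈ -4.2857)
(-22 + I)² = (-22 - 30/7)² = (-184/7)² = 33856/49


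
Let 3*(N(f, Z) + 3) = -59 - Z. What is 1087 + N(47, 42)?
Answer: 3151/3 ≈ 1050.3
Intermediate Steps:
N(f, Z) = -68/3 - Z/3 (N(f, Z) = -3 + (-59 - Z)/3 = -3 + (-59/3 - Z/3) = -68/3 - Z/3)
1087 + N(47, 42) = 1087 + (-68/3 - 1/3*42) = 1087 + (-68/3 - 14) = 1087 - 110/3 = 3151/3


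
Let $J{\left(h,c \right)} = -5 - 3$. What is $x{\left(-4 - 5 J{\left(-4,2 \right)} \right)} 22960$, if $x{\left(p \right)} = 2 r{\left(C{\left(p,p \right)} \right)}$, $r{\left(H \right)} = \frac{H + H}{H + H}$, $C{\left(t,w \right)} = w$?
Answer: $45920$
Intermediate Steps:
$J{\left(h,c \right)} = -8$ ($J{\left(h,c \right)} = -5 - 3 = -8$)
$r{\left(H \right)} = 1$ ($r{\left(H \right)} = \frac{2 H}{2 H} = 2 H \frac{1}{2 H} = 1$)
$x{\left(p \right)} = 2$ ($x{\left(p \right)} = 2 \cdot 1 = 2$)
$x{\left(-4 - 5 J{\left(-4,2 \right)} \right)} 22960 = 2 \cdot 22960 = 45920$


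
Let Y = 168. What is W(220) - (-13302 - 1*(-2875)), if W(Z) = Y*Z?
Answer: 47387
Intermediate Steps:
W(Z) = 168*Z
W(220) - (-13302 - 1*(-2875)) = 168*220 - (-13302 - 1*(-2875)) = 36960 - (-13302 + 2875) = 36960 - 1*(-10427) = 36960 + 10427 = 47387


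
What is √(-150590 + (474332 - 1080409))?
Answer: I*√756667 ≈ 869.87*I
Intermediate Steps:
√(-150590 + (474332 - 1080409)) = √(-150590 - 606077) = √(-756667) = I*√756667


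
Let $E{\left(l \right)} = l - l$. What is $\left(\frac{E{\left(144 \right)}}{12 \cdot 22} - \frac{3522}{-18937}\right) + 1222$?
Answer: $\frac{23144536}{18937} \approx 1222.2$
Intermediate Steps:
$E{\left(l \right)} = 0$
$\left(\frac{E{\left(144 \right)}}{12 \cdot 22} - \frac{3522}{-18937}\right) + 1222 = \left(\frac{0}{12 \cdot 22} - \frac{3522}{-18937}\right) + 1222 = \left(\frac{0}{264} - - \frac{3522}{18937}\right) + 1222 = \left(0 \cdot \frac{1}{264} + \frac{3522}{18937}\right) + 1222 = \left(0 + \frac{3522}{18937}\right) + 1222 = \frac{3522}{18937} + 1222 = \frac{23144536}{18937}$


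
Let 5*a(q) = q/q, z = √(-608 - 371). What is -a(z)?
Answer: -⅕ ≈ -0.20000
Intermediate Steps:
z = I*√979 (z = √(-979) = I*√979 ≈ 31.289*I)
a(q) = ⅕ (a(q) = (q/q)/5 = (⅕)*1 = ⅕)
-a(z) = -1*⅕ = -⅕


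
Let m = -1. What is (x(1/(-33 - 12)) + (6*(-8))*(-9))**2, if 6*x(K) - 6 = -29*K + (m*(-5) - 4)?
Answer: 3421314064/18225 ≈ 1.8773e+5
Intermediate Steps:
x(K) = 7/6 - 29*K/6 (x(K) = 1 + (-29*K + (-1*(-5) - 4))/6 = 1 + (-29*K + (5 - 4))/6 = 1 + (-29*K + 1)/6 = 1 + (1 - 29*K)/6 = 1 + (1/6 - 29*K/6) = 7/6 - 29*K/6)
(x(1/(-33 - 12)) + (6*(-8))*(-9))**2 = ((7/6 - 29/(6*(-33 - 12))) + (6*(-8))*(-9))**2 = ((7/6 - 29/6/(-45)) - 48*(-9))**2 = ((7/6 - 29/6*(-1/45)) + 432)**2 = ((7/6 + 29/270) + 432)**2 = (172/135 + 432)**2 = (58492/135)**2 = 3421314064/18225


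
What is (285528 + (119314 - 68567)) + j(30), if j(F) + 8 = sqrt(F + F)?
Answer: 336267 + 2*sqrt(15) ≈ 3.3628e+5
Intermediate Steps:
j(F) = -8 + sqrt(2)*sqrt(F) (j(F) = -8 + sqrt(F + F) = -8 + sqrt(2*F) = -8 + sqrt(2)*sqrt(F))
(285528 + (119314 - 68567)) + j(30) = (285528 + (119314 - 68567)) + (-8 + sqrt(2)*sqrt(30)) = (285528 + 50747) + (-8 + 2*sqrt(15)) = 336275 + (-8 + 2*sqrt(15)) = 336267 + 2*sqrt(15)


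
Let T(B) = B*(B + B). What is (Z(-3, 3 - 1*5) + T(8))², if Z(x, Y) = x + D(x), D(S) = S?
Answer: 14884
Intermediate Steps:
T(B) = 2*B² (T(B) = B*(2*B) = 2*B²)
Z(x, Y) = 2*x (Z(x, Y) = x + x = 2*x)
(Z(-3, 3 - 1*5) + T(8))² = (2*(-3) + 2*8²)² = (-6 + 2*64)² = (-6 + 128)² = 122² = 14884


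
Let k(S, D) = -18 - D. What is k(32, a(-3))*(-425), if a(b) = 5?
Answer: 9775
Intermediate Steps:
k(32, a(-3))*(-425) = (-18 - 1*5)*(-425) = (-18 - 5)*(-425) = -23*(-425) = 9775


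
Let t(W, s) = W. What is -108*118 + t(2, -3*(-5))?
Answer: -12742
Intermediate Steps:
-108*118 + t(2, -3*(-5)) = -108*118 + 2 = -12744 + 2 = -12742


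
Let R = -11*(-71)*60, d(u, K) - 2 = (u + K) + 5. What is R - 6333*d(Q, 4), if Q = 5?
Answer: -54468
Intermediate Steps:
d(u, K) = 7 + K + u (d(u, K) = 2 + ((u + K) + 5) = 2 + ((K + u) + 5) = 2 + (5 + K + u) = 7 + K + u)
R = 46860 (R = -(-781)*60 = -1*(-46860) = 46860)
R - 6333*d(Q, 4) = 46860 - 6333*(7 + 4 + 5) = 46860 - 6333*16 = 46860 - 101328 = -54468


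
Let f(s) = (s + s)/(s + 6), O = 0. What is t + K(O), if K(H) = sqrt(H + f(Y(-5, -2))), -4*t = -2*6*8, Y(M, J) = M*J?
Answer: 24 + sqrt(5)/2 ≈ 25.118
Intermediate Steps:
Y(M, J) = J*M
f(s) = 2*s/(6 + s) (f(s) = (2*s)/(6 + s) = 2*s/(6 + s))
t = 24 (t = -(-2*6)*8/4 = -(-3)*8 = -1/4*(-96) = 24)
K(H) = sqrt(5/4 + H) (K(H) = sqrt(H + 2*(-2*(-5))/(6 - 2*(-5))) = sqrt(H + 2*10/(6 + 10)) = sqrt(H + 2*10/16) = sqrt(H + 2*10*(1/16)) = sqrt(H + 5/4) = sqrt(5/4 + H))
t + K(O) = 24 + sqrt(5 + 4*0)/2 = 24 + sqrt(5 + 0)/2 = 24 + sqrt(5)/2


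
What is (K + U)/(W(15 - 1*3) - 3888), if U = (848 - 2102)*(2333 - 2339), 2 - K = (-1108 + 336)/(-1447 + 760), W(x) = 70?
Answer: -2584795/1311483 ≈ -1.9709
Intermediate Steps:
K = 602/687 (K = 2 - (-1108 + 336)/(-1447 + 760) = 2 - (-772)/(-687) = 2 - (-772)*(-1)/687 = 2 - 1*772/687 = 2 - 772/687 = 602/687 ≈ 0.87627)
U = 7524 (U = -1254*(-6) = 7524)
(K + U)/(W(15 - 1*3) - 3888) = (602/687 + 7524)/(70 - 3888) = (5169590/687)/(-3818) = (5169590/687)*(-1/3818) = -2584795/1311483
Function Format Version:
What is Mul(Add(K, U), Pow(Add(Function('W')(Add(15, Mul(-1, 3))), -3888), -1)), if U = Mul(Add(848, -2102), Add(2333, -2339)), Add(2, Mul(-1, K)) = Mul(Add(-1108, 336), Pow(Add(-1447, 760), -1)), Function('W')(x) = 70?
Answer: Rational(-2584795, 1311483) ≈ -1.9709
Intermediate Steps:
K = Rational(602, 687) (K = Add(2, Mul(-1, Mul(Add(-1108, 336), Pow(Add(-1447, 760), -1)))) = Add(2, Mul(-1, Mul(-772, Pow(-687, -1)))) = Add(2, Mul(-1, Mul(-772, Rational(-1, 687)))) = Add(2, Mul(-1, Rational(772, 687))) = Add(2, Rational(-772, 687)) = Rational(602, 687) ≈ 0.87627)
U = 7524 (U = Mul(-1254, -6) = 7524)
Mul(Add(K, U), Pow(Add(Function('W')(Add(15, Mul(-1, 3))), -3888), -1)) = Mul(Add(Rational(602, 687), 7524), Pow(Add(70, -3888), -1)) = Mul(Rational(5169590, 687), Pow(-3818, -1)) = Mul(Rational(5169590, 687), Rational(-1, 3818)) = Rational(-2584795, 1311483)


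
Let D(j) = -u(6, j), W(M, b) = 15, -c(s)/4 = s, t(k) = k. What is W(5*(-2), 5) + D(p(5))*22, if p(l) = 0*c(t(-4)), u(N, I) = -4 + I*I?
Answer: 103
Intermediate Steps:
u(N, I) = -4 + I**2
c(s) = -4*s
p(l) = 0 (p(l) = 0*(-4*(-4)) = 0*16 = 0)
D(j) = 4 - j**2 (D(j) = -(-4 + j**2) = 4 - j**2)
W(5*(-2), 5) + D(p(5))*22 = 15 + (4 - 1*0**2)*22 = 15 + (4 - 1*0)*22 = 15 + (4 + 0)*22 = 15 + 4*22 = 15 + 88 = 103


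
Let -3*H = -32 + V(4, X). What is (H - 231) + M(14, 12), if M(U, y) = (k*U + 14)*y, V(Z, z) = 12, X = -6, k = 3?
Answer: 1343/3 ≈ 447.67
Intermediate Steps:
M(U, y) = y*(14 + 3*U) (M(U, y) = (3*U + 14)*y = (14 + 3*U)*y = y*(14 + 3*U))
H = 20/3 (H = -(-32 + 12)/3 = -⅓*(-20) = 20/3 ≈ 6.6667)
(H - 231) + M(14, 12) = (20/3 - 231) + 12*(14 + 3*14) = -673/3 + 12*(14 + 42) = -673/3 + 12*56 = -673/3 + 672 = 1343/3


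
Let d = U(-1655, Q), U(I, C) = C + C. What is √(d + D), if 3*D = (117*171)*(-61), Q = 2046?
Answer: I*√402717 ≈ 634.6*I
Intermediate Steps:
U(I, C) = 2*C
D = -406809 (D = ((117*171)*(-61))/3 = (20007*(-61))/3 = (⅓)*(-1220427) = -406809)
d = 4092 (d = 2*2046 = 4092)
√(d + D) = √(4092 - 406809) = √(-402717) = I*√402717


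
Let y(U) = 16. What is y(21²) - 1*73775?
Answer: -73759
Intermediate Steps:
y(21²) - 1*73775 = 16 - 1*73775 = 16 - 73775 = -73759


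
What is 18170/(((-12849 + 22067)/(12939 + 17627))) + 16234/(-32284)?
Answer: 4482468628367/74398478 ≈ 60249.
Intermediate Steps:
18170/(((-12849 + 22067)/(12939 + 17627))) + 16234/(-32284) = 18170/((9218/30566)) + 16234*(-1/32284) = 18170/((9218*(1/30566))) - 8117/16142 = 18170/(4609/15283) - 8117/16142 = 18170*(15283/4609) - 8117/16142 = 277692110/4609 - 8117/16142 = 4482468628367/74398478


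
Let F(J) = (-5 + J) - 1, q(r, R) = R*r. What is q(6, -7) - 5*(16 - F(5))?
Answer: -127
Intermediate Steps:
F(J) = -6 + J
q(6, -7) - 5*(16 - F(5)) = -7*6 - 5*(16 - (-6 + 5)) = -42 - 5*(16 - 1*(-1)) = -42 - 5*(16 + 1) = -42 - 5*17 = -42 - 85 = -127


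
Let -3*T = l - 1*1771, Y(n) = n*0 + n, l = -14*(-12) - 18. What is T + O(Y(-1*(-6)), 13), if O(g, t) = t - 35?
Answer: 1555/3 ≈ 518.33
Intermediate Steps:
l = 150 (l = 168 - 18 = 150)
Y(n) = n (Y(n) = 0 + n = n)
T = 1621/3 (T = -(150 - 1*1771)/3 = -(150 - 1771)/3 = -⅓*(-1621) = 1621/3 ≈ 540.33)
O(g, t) = -35 + t
T + O(Y(-1*(-6)), 13) = 1621/3 + (-35 + 13) = 1621/3 - 22 = 1555/3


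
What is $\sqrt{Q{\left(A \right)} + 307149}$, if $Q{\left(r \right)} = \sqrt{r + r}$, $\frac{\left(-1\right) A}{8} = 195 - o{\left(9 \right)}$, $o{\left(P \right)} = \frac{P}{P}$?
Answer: $\sqrt{307149 + 4 i \sqrt{194}} \approx 554.21 + 0.05 i$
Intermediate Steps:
$o{\left(P \right)} = 1$
$A = -1552$ ($A = - 8 \left(195 - 1\right) = \left(-8\right) 194 = -1552$)
$Q{\left(r \right)} = \sqrt{2} \sqrt{r}$ ($Q{\left(r \right)} = \sqrt{2 r} = \sqrt{2} \sqrt{r}$)
$\sqrt{Q{\left(A \right)} + 307149} = \sqrt{\sqrt{2} \sqrt{-1552} + 307149} = \sqrt{\sqrt{2} \cdot 4 i \sqrt{97} + 307149} = \sqrt{4 i \sqrt{194} + 307149} = \sqrt{307149 + 4 i \sqrt{194}}$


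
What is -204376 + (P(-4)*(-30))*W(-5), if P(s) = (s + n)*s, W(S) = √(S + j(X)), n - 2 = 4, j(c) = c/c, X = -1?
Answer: -204376 + 480*I ≈ -2.0438e+5 + 480.0*I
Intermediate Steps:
j(c) = 1
n = 6 (n = 2 + 4 = 6)
W(S) = √(1 + S) (W(S) = √(S + 1) = √(1 + S))
P(s) = s*(6 + s) (P(s) = (s + 6)*s = (6 + s)*s = s*(6 + s))
-204376 + (P(-4)*(-30))*W(-5) = -204376 + (-4*(6 - 4)*(-30))*√(1 - 5) = -204376 + (-4*2*(-30))*√(-4) = -204376 + (-8*(-30))*(2*I) = -204376 + 240*(2*I) = -204376 + 480*I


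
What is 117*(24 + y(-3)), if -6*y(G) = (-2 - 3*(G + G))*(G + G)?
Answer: 4680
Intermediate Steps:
y(G) = -G*(-2 - 6*G)/3 (y(G) = -(-2 - 3*(G + G))*(G + G)/6 = -(-2 - 6*G)*2*G/6 = -G*(-2 - 6*G)/3)
117*(24 + y(-3)) = 117*(24 + (⅔)*(-3)*(1 + 3*(-3))) = 117*(24 + (⅔)*(-3)*(1 - 9)) = 117*(24 + (⅔)*(-3)*(-8)) = 117*(24 + 16) = 117*40 = 4680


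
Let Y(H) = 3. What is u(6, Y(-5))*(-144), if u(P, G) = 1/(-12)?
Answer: 12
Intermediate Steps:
u(P, G) = -1/12
u(6, Y(-5))*(-144) = -1/12*(-144) = 12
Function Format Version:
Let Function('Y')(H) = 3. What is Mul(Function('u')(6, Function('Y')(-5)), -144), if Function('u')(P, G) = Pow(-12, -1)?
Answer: 12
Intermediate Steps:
Function('u')(P, G) = Rational(-1, 12)
Mul(Function('u')(6, Function('Y')(-5)), -144) = Mul(Rational(-1, 12), -144) = 12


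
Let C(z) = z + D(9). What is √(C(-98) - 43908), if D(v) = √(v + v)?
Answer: √(-44006 + 3*√2) ≈ 209.77*I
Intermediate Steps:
D(v) = √2*√v (D(v) = √(2*v) = √2*√v)
C(z) = z + 3*√2 (C(z) = z + √2*√9 = z + √2*3 = z + 3*√2)
√(C(-98) - 43908) = √((-98 + 3*√2) - 43908) = √(-44006 + 3*√2)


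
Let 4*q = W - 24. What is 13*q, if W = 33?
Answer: 117/4 ≈ 29.250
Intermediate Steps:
q = 9/4 (q = (33 - 24)/4 = (¼)*9 = 9/4 ≈ 2.2500)
13*q = 13*(9/4) = 117/4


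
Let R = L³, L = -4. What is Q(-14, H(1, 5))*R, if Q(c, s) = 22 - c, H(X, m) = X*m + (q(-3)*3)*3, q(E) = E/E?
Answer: -2304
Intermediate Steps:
q(E) = 1
H(X, m) = 9 + X*m (H(X, m) = X*m + (1*3)*3 = X*m + 3*3 = X*m + 9 = 9 + X*m)
R = -64 (R = (-4)³ = -64)
Q(-14, H(1, 5))*R = (22 - 1*(-14))*(-64) = (22 + 14)*(-64) = 36*(-64) = -2304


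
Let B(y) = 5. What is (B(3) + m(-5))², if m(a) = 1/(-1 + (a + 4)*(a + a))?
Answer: 2116/81 ≈ 26.123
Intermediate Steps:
m(a) = 1/(-1 + 2*a*(4 + a)) (m(a) = 1/(-1 + (4 + a)*(2*a)) = 1/(-1 + 2*a*(4 + a)))
(B(3) + m(-5))² = (5 + 1/(-1 + 2*(-5)² + 8*(-5)))² = (5 + 1/(-1 + 2*25 - 40))² = (5 + 1/(-1 + 50 - 40))² = (5 + 1/9)² = (5 + ⅑)² = (46/9)² = 2116/81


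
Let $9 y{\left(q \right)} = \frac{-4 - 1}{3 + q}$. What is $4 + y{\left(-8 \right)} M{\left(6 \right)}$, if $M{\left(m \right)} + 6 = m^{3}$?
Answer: $\frac{82}{3} \approx 27.333$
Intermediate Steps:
$M{\left(m \right)} = -6 + m^{3}$
$y{\left(q \right)} = - \frac{5}{9 \left(3 + q\right)}$ ($y{\left(q \right)} = \frac{\left(-4 - 1\right) \frac{1}{3 + q}}{9} = \frac{\left(-5\right) \frac{1}{3 + q}}{9} = - \frac{5}{9 \left(3 + q\right)}$)
$4 + y{\left(-8 \right)} M{\left(6 \right)} = 4 + - \frac{5}{27 + 9 \left(-8\right)} \left(-6 + 6^{3}\right) = 4 + - \frac{5}{27 - 72} \left(-6 + 216\right) = 4 + - \frac{5}{-45} \cdot 210 = 4 + \left(-5\right) \left(- \frac{1}{45}\right) 210 = 4 + \frac{1}{9} \cdot 210 = 4 + \frac{70}{3} = \frac{82}{3}$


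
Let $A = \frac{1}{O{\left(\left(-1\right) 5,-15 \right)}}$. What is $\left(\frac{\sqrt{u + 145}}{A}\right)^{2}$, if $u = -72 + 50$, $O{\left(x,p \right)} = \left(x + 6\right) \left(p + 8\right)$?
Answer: $6027$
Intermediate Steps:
$O{\left(x,p \right)} = \left(6 + x\right) \left(8 + p\right)$
$A = - \frac{1}{7}$ ($A = \frac{1}{48 + 6 \left(-15\right) + 8 \left(\left(-1\right) 5\right) - 15 \left(\left(-1\right) 5\right)} = \frac{1}{48 - 90 + 8 \left(-5\right) - -75} = \frac{1}{48 - 90 - 40 + 75} = \frac{1}{-7} = - \frac{1}{7} \approx -0.14286$)
$u = -22$
$\left(\frac{\sqrt{u + 145}}{A}\right)^{2} = \left(\frac{\sqrt{-22 + 145}}{- \frac{1}{7}}\right)^{2} = \left(\sqrt{123} \left(-7\right)\right)^{2} = \left(- 7 \sqrt{123}\right)^{2} = 6027$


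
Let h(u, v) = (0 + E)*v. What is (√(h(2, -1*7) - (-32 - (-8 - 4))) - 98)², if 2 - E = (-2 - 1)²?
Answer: (98 - √69)² ≈ 8044.9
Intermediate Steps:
E = -7 (E = 2 - (-2 - 1)² = 2 - 1*(-3)² = 2 - 1*9 = 2 - 9 = -7)
h(u, v) = -7*v (h(u, v) = (0 - 7)*v = -7*v)
(√(h(2, -1*7) - (-32 - (-8 - 4))) - 98)² = (√(-(-7)*7 - (-32 - (-8 - 4))) - 98)² = (√(-7*(-7) - (-32 - 1*(-12))) - 98)² = (√(49 - (-32 + 12)) - 98)² = (√(49 - 1*(-20)) - 98)² = (√(49 + 20) - 98)² = (√69 - 98)² = (-98 + √69)²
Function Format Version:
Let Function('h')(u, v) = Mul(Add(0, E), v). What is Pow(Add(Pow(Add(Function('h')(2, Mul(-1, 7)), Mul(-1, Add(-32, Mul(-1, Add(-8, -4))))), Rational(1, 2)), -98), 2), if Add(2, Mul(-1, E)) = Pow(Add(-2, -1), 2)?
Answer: Pow(Add(98, Mul(-1, Pow(69, Rational(1, 2)))), 2) ≈ 8044.9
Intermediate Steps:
E = -7 (E = Add(2, Mul(-1, Pow(Add(-2, -1), 2))) = Add(2, Mul(-1, Pow(-3, 2))) = Add(2, Mul(-1, 9)) = Add(2, -9) = -7)
Function('h')(u, v) = Mul(-7, v) (Function('h')(u, v) = Mul(Add(0, -7), v) = Mul(-7, v))
Pow(Add(Pow(Add(Function('h')(2, Mul(-1, 7)), Mul(-1, Add(-32, Mul(-1, Add(-8, -4))))), Rational(1, 2)), -98), 2) = Pow(Add(Pow(Add(Mul(-7, Mul(-1, 7)), Mul(-1, Add(-32, Mul(-1, Add(-8, -4))))), Rational(1, 2)), -98), 2) = Pow(Add(Pow(Add(Mul(-7, -7), Mul(-1, Add(-32, Mul(-1, -12)))), Rational(1, 2)), -98), 2) = Pow(Add(Pow(Add(49, Mul(-1, Add(-32, 12))), Rational(1, 2)), -98), 2) = Pow(Add(Pow(Add(49, Mul(-1, -20)), Rational(1, 2)), -98), 2) = Pow(Add(Pow(Add(49, 20), Rational(1, 2)), -98), 2) = Pow(Add(Pow(69, Rational(1, 2)), -98), 2) = Pow(Add(-98, Pow(69, Rational(1, 2))), 2)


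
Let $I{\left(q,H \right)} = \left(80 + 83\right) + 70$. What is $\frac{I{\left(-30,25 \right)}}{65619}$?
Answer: $\frac{233}{65619} \approx 0.0035508$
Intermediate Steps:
$I{\left(q,H \right)} = 233$ ($I{\left(q,H \right)} = 163 + 70 = 233$)
$\frac{I{\left(-30,25 \right)}}{65619} = \frac{233}{65619}$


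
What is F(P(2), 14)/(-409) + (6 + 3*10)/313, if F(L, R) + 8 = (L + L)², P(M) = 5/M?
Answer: 9403/128017 ≈ 0.073451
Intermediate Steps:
F(L, R) = -8 + 4*L² (F(L, R) = -8 + (L + L)² = -8 + (2*L)² = -8 + 4*L²)
F(P(2), 14)/(-409) + (6 + 3*10)/313 = (-8 + 4*(5/2)²)/(-409) + (6 + 3*10)/313 = (-8 + 4*(5*(½))²)*(-1/409) + (6 + 30)*(1/313) = (-8 + 4*(5/2)²)*(-1/409) + 36*(1/313) = (-8 + 4*(25/4))*(-1/409) + 36/313 = (-8 + 25)*(-1/409) + 36/313 = 17*(-1/409) + 36/313 = -17/409 + 36/313 = 9403/128017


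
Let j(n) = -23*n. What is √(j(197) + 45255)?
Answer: 2*√10181 ≈ 201.80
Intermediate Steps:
√(j(197) + 45255) = √(-23*197 + 45255) = √(-4531 + 45255) = √40724 = 2*√10181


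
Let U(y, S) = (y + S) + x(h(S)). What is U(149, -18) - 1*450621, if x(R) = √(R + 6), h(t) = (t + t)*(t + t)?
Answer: -450490 + √1302 ≈ -4.5045e+5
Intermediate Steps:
h(t) = 4*t² (h(t) = (2*t)*(2*t) = 4*t²)
x(R) = √(6 + R)
U(y, S) = S + y + √(6 + 4*S²) (U(y, S) = (y + S) + √(6 + 4*S²) = (S + y) + √(6 + 4*S²) = S + y + √(6 + 4*S²))
U(149, -18) - 1*450621 = (-18 + 149 + √(6 + 4*(-18)²)) - 1*450621 = (-18 + 149 + √(6 + 4*324)) - 450621 = (-18 + 149 + √(6 + 1296)) - 450621 = (-18 + 149 + √1302) - 450621 = (131 + √1302) - 450621 = -450490 + √1302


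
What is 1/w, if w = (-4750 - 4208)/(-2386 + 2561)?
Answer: -175/8958 ≈ -0.019536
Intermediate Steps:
w = -8958/175 ≈ -51.189
1/w = 1/(-8958/175) = -175/8958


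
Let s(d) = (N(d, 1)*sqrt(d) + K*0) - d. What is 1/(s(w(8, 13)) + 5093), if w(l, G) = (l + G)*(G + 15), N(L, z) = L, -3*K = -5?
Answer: -4505/183002447 + 8232*sqrt(3)/183002447 ≈ 5.3296e-5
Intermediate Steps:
K = 5/3 (K = -1/3*(-5) = 5/3 ≈ 1.6667)
w(l, G) = (15 + G)*(G + l) (w(l, G) = (G + l)*(15 + G) = (15 + G)*(G + l))
s(d) = d**(3/2) - d (s(d) = (d*sqrt(d) + (5/3)*0) - d = (d**(3/2) + 0) - d = d**(3/2) - d)
1/(s(w(8, 13)) + 5093) = 1/(((13**2 + 15*13 + 15*8 + 13*8)**(3/2) - (13**2 + 15*13 + 15*8 + 13*8)) + 5093) = 1/(((169 + 195 + 120 + 104)**(3/2) - (169 + 195 + 120 + 104)) + 5093) = 1/((588**(3/2) - 1*588) + 5093) = 1/((8232*sqrt(3) - 588) + 5093) = 1/((-588 + 8232*sqrt(3)) + 5093) = 1/(4505 + 8232*sqrt(3))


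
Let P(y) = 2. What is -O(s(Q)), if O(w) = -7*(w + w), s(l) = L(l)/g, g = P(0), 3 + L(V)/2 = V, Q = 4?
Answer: 14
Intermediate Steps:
L(V) = -6 + 2*V
g = 2
s(l) = -3 + l (s(l) = (-6 + 2*l)/2 = (-6 + 2*l)*(½) = -3 + l)
O(w) = -14*w
-O(s(Q)) = -(-14)*(-3 + 4) = -(-14) = -1*(-14) = 14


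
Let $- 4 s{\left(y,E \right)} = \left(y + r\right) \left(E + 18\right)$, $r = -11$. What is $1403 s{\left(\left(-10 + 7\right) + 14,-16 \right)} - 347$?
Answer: $-347$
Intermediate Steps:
$s{\left(y,E \right)} = - \frac{\left(-11 + y\right) \left(18 + E\right)}{4}$ ($s{\left(y,E \right)} = - \frac{\left(y - 11\right) \left(E + 18\right)}{4} = - \frac{\left(-11 + y\right) \left(18 + E\right)}{4}$)
$1403 s{\left(\left(-10 + 7\right) + 14,-16 \right)} - 347 = 1403 \left(\frac{99}{2} - \frac{9 \left(\left(-10 + 7\right) + 14\right)}{2} + \frac{11}{4} \left(-16\right) - - 4 \left(\left(-10 + 7\right) + 14\right)\right) - 347 = 1403 \left(\frac{99}{2} - \frac{9 \left(-3 + 14\right)}{2} - 44 - - 4 \left(-3 + 14\right)\right) - 347 = 1403 \left(\frac{99}{2} - \frac{99}{2} - 44 - \left(-4\right) 11\right) - 347 = 1403 \left(\frac{99}{2} - \frac{99}{2} - 44 + 44\right) - 347 = 1403 \cdot 0 - 347 = 0 - 347 = -347$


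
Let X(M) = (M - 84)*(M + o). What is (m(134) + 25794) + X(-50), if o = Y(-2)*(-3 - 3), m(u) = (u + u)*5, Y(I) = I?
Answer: 32226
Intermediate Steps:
m(u) = 10*u (m(u) = (2*u)*5 = 10*u)
o = 12 (o = -2*(-3 - 3) = -2*(-6) = 12)
X(M) = (-84 + M)*(12 + M) (X(M) = (M - 84)*(M + 12) = (-84 + M)*(12 + M))
(m(134) + 25794) + X(-50) = (10*134 + 25794) + (-1008 + (-50)² - 72*(-50)) = (1340 + 25794) + (-1008 + 2500 + 3600) = 27134 + 5092 = 32226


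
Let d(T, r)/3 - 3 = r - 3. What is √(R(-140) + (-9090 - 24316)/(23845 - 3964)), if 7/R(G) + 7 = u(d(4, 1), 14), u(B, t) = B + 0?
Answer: I*√272791/282 ≈ 1.8521*I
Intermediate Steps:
d(T, r) = 3*r (d(T, r) = 9 + 3*(r - 3) = 9 + 3*(-3 + r) = 9 + (-9 + 3*r) = 3*r)
u(B, t) = B
R(G) = -7/4 (R(G) = 7/(-7 + 3*1) = 7/(-7 + 3) = 7/(-4) = 7*(-¼) = -7/4)
√(R(-140) + (-9090 - 24316)/(23845 - 3964)) = √(-7/4 + (-9090 - 24316)/(23845 - 3964)) = √(-7/4 - 33406/19881) = √(-272791/79524) = I*√272791/282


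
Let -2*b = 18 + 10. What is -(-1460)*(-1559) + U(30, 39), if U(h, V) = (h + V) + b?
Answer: -2276085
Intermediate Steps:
b = -14 (b = -(18 + 10)/2 = -1/2*28 = -14)
U(h, V) = -14 + V + h (U(h, V) = (h + V) - 14 = (V + h) - 14 = -14 + V + h)
-(-1460)*(-1559) + U(30, 39) = -(-1460)*(-1559) + (-14 + 39 + 30) = -1460*1559 + 55 = -2276140 + 55 = -2276085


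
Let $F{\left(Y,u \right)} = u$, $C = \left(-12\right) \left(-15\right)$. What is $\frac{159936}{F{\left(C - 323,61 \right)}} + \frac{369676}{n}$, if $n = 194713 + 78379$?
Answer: $\frac{10924948087}{4164653} \approx 2623.3$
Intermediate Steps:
$C = 180$
$n = 273092$
$\frac{159936}{F{\left(C - 323,61 \right)}} + \frac{369676}{n} = \frac{159936}{61} + \frac{369676}{273092} = 159936 \cdot \frac{1}{61} + 369676 \cdot \frac{1}{273092} = \frac{159936}{61} + \frac{92419}{68273} = \frac{10924948087}{4164653}$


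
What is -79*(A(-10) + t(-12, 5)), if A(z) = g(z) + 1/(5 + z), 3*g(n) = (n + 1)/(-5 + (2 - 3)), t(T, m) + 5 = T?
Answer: 13193/10 ≈ 1319.3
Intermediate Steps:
t(T, m) = -5 + T
g(n) = -1/18 - n/18 (g(n) = ((n + 1)/(-5 + (2 - 3)))/3 = ((1 + n)/(-5 - 1))/3 = ((1 + n)/(-6))/3 = ((1 + n)*(-1/6))/3 = (-1/6 - n/6)/3 = -1/18 - n/18)
A(z) = -1/18 + 1/(5 + z) - z/18 (A(z) = (-1/18 - z/18) + 1/(5 + z) = -1/18 + 1/(5 + z) - z/18)
-79*(A(-10) + t(-12, 5)) = -79*((13 - 1*(-10)**2 - 6*(-10))/(18*(5 - 10)) + (-5 - 12)) = -79*((1/18)*(13 - 1*100 + 60)/(-5) - 17) = -79*((1/18)*(-1/5)*(13 - 100 + 60) - 17) = -79*((1/18)*(-1/5)*(-27) - 17) = -79*(3/10 - 17) = -79*(-167/10) = 13193/10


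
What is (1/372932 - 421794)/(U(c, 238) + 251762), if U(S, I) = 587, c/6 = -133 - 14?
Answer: -157300480007/94109017268 ≈ -1.6715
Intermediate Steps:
c = -882 (c = 6*(-133 - 14) = 6*(-147) = -882)
(1/372932 - 421794)/(U(c, 238) + 251762) = (1/372932 - 421794)/(587 + 251762) = (1/372932 - 421794)/252349 = -157300480007/372932*1/252349 = -157300480007/94109017268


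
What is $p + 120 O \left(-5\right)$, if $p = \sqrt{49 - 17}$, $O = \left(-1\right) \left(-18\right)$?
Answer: $-10800 + 4 \sqrt{2} \approx -10794.0$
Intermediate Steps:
$O = 18$
$p = 4 \sqrt{2}$ ($p = \sqrt{32} = 4 \sqrt{2} \approx 5.6569$)
$p + 120 O \left(-5\right) = 4 \sqrt{2} + 120 \cdot 18 \left(-5\right) = 4 \sqrt{2} + 120 \left(-90\right) = 4 \sqrt{2} - 10800 = -10800 + 4 \sqrt{2}$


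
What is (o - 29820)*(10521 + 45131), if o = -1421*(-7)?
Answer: -1105972196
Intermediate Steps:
o = 9947
(o - 29820)*(10521 + 45131) = (9947 - 29820)*(10521 + 45131) = -19873*55652 = -1105972196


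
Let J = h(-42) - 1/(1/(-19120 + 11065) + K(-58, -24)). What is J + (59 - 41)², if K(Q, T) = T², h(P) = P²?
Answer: 9687641697/4639679 ≈ 2088.0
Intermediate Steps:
J = 8184385701/4639679 (J = (-42)² - 1/(1/(-19120 + 11065) + (-24)²) = 1764 - 1/(1/(-8055) + 576) = 1764 - 1/(-1/8055 + 576) = 1764 - 1/4639679/8055 = 1764 - 1*8055/4639679 = 1764 - 8055/4639679 = 8184385701/4639679 ≈ 1764.0)
J + (59 - 41)² = 8184385701/4639679 + (59 - 41)² = 8184385701/4639679 + 18² = 8184385701/4639679 + 324 = 9687641697/4639679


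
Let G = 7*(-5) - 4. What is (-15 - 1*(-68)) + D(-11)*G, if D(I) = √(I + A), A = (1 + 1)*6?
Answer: 14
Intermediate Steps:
A = 12 (A = 2*6 = 12)
G = -39 (G = -35 - 4 = -39)
D(I) = √(12 + I) (D(I) = √(I + 12) = √(12 + I))
(-15 - 1*(-68)) + D(-11)*G = (-15 - 1*(-68)) + √(12 - 11)*(-39) = (-15 + 68) + √1*(-39) = 53 + 1*(-39) = 53 - 39 = 14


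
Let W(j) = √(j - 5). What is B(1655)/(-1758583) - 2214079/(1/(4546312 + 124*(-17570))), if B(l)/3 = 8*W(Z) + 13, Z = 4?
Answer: -9218710661913035063/1758583 - 24*I/1758583 ≈ -5.2421e+12 - 1.3647e-5*I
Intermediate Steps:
W(j) = √(-5 + j)
B(l) = 39 + 24*I (B(l) = 3*(8*√(-5 + 4) + 13) = 3*(8*√(-1) + 13) = 3*(8*I + 13) = 3*(13 + 8*I) = 39 + 24*I)
B(1655)/(-1758583) - 2214079/(1/(4546312 + 124*(-17570))) = (39 + 24*I)/(-1758583) - 2214079/(1/(4546312 + 124*(-17570))) = (39 + 24*I)*(-1/1758583) - 2214079/(1/(4546312 - 2178680)) = (-39/1758583 - 24*I/1758583) - 2214079/(1/2367632) = (-39/1758583 - 24*I/1758583) - 2214079/1/2367632 = (-39/1758583 - 24*I/1758583) - 2214079*2367632 = (-39/1758583 - 24*I/1758583) - 5242124290928 = -9218710661913035063/1758583 - 24*I/1758583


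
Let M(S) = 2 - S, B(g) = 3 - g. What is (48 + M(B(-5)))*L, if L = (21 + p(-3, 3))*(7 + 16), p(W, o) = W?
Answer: 17388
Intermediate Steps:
L = 414 (L = (21 - 3)*(7 + 16) = 18*23 = 414)
(48 + M(B(-5)))*L = (48 + (2 - (3 - 1*(-5))))*414 = (48 + (2 - (3 + 5)))*414 = (48 + (2 - 1*8))*414 = (48 + (2 - 8))*414 = (48 - 6)*414 = 42*414 = 17388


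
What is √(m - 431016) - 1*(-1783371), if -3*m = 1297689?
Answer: 1783371 + I*√863579 ≈ 1.7834e+6 + 929.29*I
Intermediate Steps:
m = -432563 (m = -⅓*1297689 = -432563)
√(m - 431016) - 1*(-1783371) = √(-432563 - 431016) - 1*(-1783371) = √(-863579) + 1783371 = I*√863579 + 1783371 = 1783371 + I*√863579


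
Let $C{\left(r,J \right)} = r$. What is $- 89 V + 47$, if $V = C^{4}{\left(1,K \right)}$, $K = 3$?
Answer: $-42$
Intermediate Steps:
$V = 1$ ($V = 1^{4} = 1$)
$- 89 V + 47 = \left(-89\right) 1 + 47 = -89 + 47 = -42$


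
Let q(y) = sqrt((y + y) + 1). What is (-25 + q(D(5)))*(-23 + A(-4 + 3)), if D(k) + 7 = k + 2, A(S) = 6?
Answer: 408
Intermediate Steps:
D(k) = -5 + k (D(k) = -7 + (k + 2) = -7 + (2 + k) = -5 + k)
q(y) = sqrt(1 + 2*y) (q(y) = sqrt(2*y + 1) = sqrt(1 + 2*y))
(-25 + q(D(5)))*(-23 + A(-4 + 3)) = (-25 + sqrt(1 + 2*(-5 + 5)))*(-23 + 6) = (-25 + sqrt(1 + 2*0))*(-17) = (-25 + sqrt(1 + 0))*(-17) = (-25 + sqrt(1))*(-17) = (-25 + 1)*(-17) = -24*(-17) = 408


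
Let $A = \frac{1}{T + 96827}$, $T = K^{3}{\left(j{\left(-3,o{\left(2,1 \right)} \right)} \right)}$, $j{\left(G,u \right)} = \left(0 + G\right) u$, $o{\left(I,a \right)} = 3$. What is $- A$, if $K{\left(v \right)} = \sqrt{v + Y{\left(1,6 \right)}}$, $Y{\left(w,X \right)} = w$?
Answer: $- \frac{96827}{9375468441} - \frac{16 i \sqrt{2}}{9375468441} \approx -1.0328 \cdot 10^{-5} - 2.4135 \cdot 10^{-9} i$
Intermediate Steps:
$j{\left(G,u \right)} = G u$
$K{\left(v \right)} = \sqrt{1 + v}$ ($K{\left(v \right)} = \sqrt{v + 1} = \sqrt{1 + v}$)
$T = - 16 i \sqrt{2}$ ($T = \left(\sqrt{1 - 9}\right)^{3} = \left(\sqrt{-8}\right)^{3} = \left(2 i \sqrt{2}\right)^{3} = - 16 i \sqrt{2} \approx - 22.627 i$)
$A = \frac{1}{96827 - 16 i \sqrt{2}}$ ($A = \frac{1}{- 16 i \sqrt{2} + 96827} = \frac{1}{96827 - 16 i \sqrt{2}} \approx 1.0328 \cdot 10^{-5} + 2.41 \cdot 10^{-9} i$)
$- A = - (\frac{96827}{9375468441} + \frac{16 i \sqrt{2}}{9375468441}) = - \frac{96827}{9375468441} - \frac{16 i \sqrt{2}}{9375468441}$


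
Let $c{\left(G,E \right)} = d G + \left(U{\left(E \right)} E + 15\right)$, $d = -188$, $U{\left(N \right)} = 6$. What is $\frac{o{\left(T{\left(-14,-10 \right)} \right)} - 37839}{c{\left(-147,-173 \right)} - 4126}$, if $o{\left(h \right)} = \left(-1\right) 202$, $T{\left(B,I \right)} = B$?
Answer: $- \frac{38041}{22487} \approx -1.6917$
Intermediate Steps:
$o{\left(h \right)} = -202$
$c{\left(G,E \right)} = 15 - 188 G + 6 E$ ($c{\left(G,E \right)} = - 188 G + \left(6 E + 15\right) = - 188 G + \left(15 + 6 E\right) = 15 - 188 G + 6 E$)
$\frac{o{\left(T{\left(-14,-10 \right)} \right)} - 37839}{c{\left(-147,-173 \right)} - 4126} = \frac{-202 - 37839}{\left(15 - -27636 + 6 \left(-173\right)\right) - 4126} = - \frac{38041}{\left(15 + 27636 - 1038\right) - 4126} = - \frac{38041}{26613 - 4126} = - \frac{38041}{22487}$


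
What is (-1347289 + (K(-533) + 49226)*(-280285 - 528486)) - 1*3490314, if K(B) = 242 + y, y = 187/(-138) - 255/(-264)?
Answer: -242957762203159/6072 ≈ -4.0013e+10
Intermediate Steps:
y = -2363/6072 (y = 187*(-1/138) - 255*(-1/264) = -187/138 + 85/88 = -2363/6072 ≈ -0.38916)
K(B) = 1467061/6072 (K(B) = 242 - 2363/6072 = 1467061/6072)
(-1347289 + (K(-533) + 49226)*(-280285 - 528486)) - 1*3490314 = (-1347289 + (1467061/6072 + 49226)*(-280285 - 528486)) - 1*3490314 = (-1347289 + (300367333/6072)*(-808771)) - 3490314 = (-1347289 - 242928388277743/6072) - 3490314 = -242936569016551/6072 - 3490314 = -242957762203159/6072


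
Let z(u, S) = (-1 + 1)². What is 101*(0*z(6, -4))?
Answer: 0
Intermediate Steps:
z(u, S) = 0 (z(u, S) = 0² = 0)
101*(0*z(6, -4)) = 101*(0*0) = 101*0 = 0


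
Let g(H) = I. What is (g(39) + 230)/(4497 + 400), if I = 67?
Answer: 297/4897 ≈ 0.060649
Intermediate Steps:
g(H) = 67
(g(39) + 230)/(4497 + 400) = (67 + 230)/(4497 + 400) = 297/4897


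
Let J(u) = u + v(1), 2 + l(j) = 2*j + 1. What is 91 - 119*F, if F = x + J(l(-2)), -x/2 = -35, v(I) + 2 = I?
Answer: -7525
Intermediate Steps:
v(I) = -2 + I
l(j) = -1 + 2*j (l(j) = -2 + (2*j + 1) = -2 + (1 + 2*j) = -1 + 2*j)
x = 70 (x = -2*(-35) = 70)
J(u) = -1 + u (J(u) = u + (-2 + 1) = u - 1 = -1 + u)
F = 64 (F = 70 + (-1 + (-1 + 2*(-2))) = 70 + (-1 + (-1 - 4)) = 70 + (-1 - 5) = 70 - 6 = 64)
91 - 119*F = 91 - 119*64 = 91 - 7616 = -7525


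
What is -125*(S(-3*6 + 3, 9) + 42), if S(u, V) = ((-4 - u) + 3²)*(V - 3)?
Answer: -20250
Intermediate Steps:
S(u, V) = (-3 + V)*(5 - u) (S(u, V) = ((-4 - u) + 9)*(-3 + V) = (5 - u)*(-3 + V) = (-3 + V)*(5 - u))
-125*(S(-3*6 + 3, 9) + 42) = -125*((-15 + 3*(-3*6 + 3) + 5*9 - 1*9*(-3*6 + 3)) + 42) = -125*((-15 + 3*(-18 + 3) + 45 - 1*9*(-18 + 3)) + 42) = -125*((-15 + 3*(-15) + 45 - 1*9*(-15)) + 42) = -125*((-15 - 45 + 45 + 135) + 42) = -125*(120 + 42) = -125*162 = -20250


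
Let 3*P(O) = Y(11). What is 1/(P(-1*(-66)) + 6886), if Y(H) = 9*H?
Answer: 1/6919 ≈ 0.00014453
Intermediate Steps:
P(O) = 33 (P(O) = (9*11)/3 = (⅓)*99 = 33)
1/(P(-1*(-66)) + 6886) = 1/(33 + 6886) = 1/6919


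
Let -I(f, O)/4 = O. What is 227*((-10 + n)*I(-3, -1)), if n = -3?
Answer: -11804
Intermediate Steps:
I(f, O) = -4*O
227*((-10 + n)*I(-3, -1)) = 227*((-10 - 3)*(-4*(-1))) = 227*(-13*4) = 227*(-52) = -11804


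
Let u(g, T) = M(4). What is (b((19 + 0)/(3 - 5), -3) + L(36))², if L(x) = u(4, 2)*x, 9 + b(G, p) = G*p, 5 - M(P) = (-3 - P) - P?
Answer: 1418481/4 ≈ 3.5462e+5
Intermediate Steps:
M(P) = 8 + 2*P (M(P) = 5 - ((-3 - P) - P) = 5 - (-3 - 2*P) = 5 + (3 + 2*P) = 8 + 2*P)
u(g, T) = 16 (u(g, T) = 8 + 2*4 = 8 + 8 = 16)
b(G, p) = -9 + G*p
L(x) = 16*x
(b((19 + 0)/(3 - 5), -3) + L(36))² = ((-9 + ((19 + 0)/(3 - 5))*(-3)) + 16*36)² = ((-9 + (19/(-2))*(-3)) + 576)² = ((-9 + (19*(-½))*(-3)) + 576)² = ((-9 - 19/2*(-3)) + 576)² = ((-9 + 57/2) + 576)² = (39/2 + 576)² = (1191/2)² = 1418481/4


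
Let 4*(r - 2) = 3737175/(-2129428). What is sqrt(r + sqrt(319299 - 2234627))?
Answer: sqrt(7079415942893 + 36275708857472*I*sqrt(29927))/2129428 ≈ 26.32 + 26.291*I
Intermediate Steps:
r = 13298249/8517712 (r = 2 + (3737175/(-2129428))/4 = 2 + (3737175*(-1/2129428))/4 = 2 + (1/4)*(-3737175/2129428) = 2 - 3737175/8517712 = 13298249/8517712 ≈ 1.5612)
sqrt(r + sqrt(319299 - 2234627)) = sqrt(13298249/8517712 + sqrt(319299 - 2234627)) = sqrt(13298249/8517712 + sqrt(-1915328)) = sqrt(13298249/8517712 + 8*I*sqrt(29927))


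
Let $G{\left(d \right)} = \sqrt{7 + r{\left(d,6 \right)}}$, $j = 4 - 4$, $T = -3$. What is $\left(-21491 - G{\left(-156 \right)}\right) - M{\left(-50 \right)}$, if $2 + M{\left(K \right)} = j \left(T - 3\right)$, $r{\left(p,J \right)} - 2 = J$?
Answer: $-21489 - \sqrt{15} \approx -21493.0$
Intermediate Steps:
$r{\left(p,J \right)} = 2 + J$
$j = 0$ ($j = 4 - 4 = 0$)
$G{\left(d \right)} = \sqrt{15}$ ($G{\left(d \right)} = \sqrt{7 + \left(2 + 6\right)} = \sqrt{7 + 8} = \sqrt{15}$)
$M{\left(K \right)} = -2$ ($M{\left(K \right)} = -2 + 0 \left(-3 - 3\right) = -2 + 0 \left(-6\right) = -2 + 0 = -2$)
$\left(-21491 - G{\left(-156 \right)}\right) - M{\left(-50 \right)} = \left(-21491 - \sqrt{15}\right) - -2 = \left(-21491 - \sqrt{15}\right) + 2 = -21489 - \sqrt{15}$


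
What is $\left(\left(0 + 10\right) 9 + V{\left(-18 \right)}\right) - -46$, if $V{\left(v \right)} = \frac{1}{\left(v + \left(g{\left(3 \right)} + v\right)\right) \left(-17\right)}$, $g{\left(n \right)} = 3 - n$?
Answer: $\frac{83233}{612} \approx 136.0$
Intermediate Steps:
$V{\left(v \right)} = - \frac{1}{34 v}$ ($V{\left(v \right)} = \frac{1}{\left(v + \left(\left(3 - 3\right) + v\right)\right) \left(-17\right)} = \frac{1}{v + \left(\left(3 - 3\right) + v\right)} \left(- \frac{1}{17}\right) = \frac{1}{v + \left(0 + v\right)} \left(- \frac{1}{17}\right) = \frac{1}{v + v} \left(- \frac{1}{17}\right) = \frac{1}{2 v} \left(- \frac{1}{17}\right) = - \frac{1}{34 v}$)
$\left(\left(0 + 10\right) 9 + V{\left(-18 \right)}\right) - -46 = \left(\left(0 + 10\right) 9 - \frac{1}{34 \left(-18\right)}\right) - -46 = \left(10 \cdot 9 - - \frac{1}{612}\right) + 46 = \left(90 + \frac{1}{612}\right) + 46 = \frac{55081}{612} + 46 = \frac{83233}{612}$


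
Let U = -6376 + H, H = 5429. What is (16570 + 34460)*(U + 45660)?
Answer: 2281704390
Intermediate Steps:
U = -947 (U = -6376 + 5429 = -947)
(16570 + 34460)*(U + 45660) = (16570 + 34460)*(-947 + 45660) = 51030*44713 = 2281704390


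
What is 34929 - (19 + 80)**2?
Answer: 25128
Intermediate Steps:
34929 - (19 + 80)**2 = 34929 - 1*99**2 = 34929 - 1*9801 = 34929 - 9801 = 25128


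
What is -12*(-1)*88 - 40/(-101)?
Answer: 106696/101 ≈ 1056.4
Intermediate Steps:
-12*(-1)*88 - 40/(-101) = 12*88 - 40*(-1/101) = 1056 + 40/101 = 106696/101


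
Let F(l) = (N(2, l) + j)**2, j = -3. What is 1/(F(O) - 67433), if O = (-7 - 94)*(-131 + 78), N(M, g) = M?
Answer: -1/67432 ≈ -1.4830e-5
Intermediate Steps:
O = 5353 (O = -101*(-53) = 5353)
F(l) = 1 (F(l) = (2 - 3)**2 = (-1)**2 = 1)
1/(F(O) - 67433) = 1/(1 - 67433) = 1/(-67432) = -1/67432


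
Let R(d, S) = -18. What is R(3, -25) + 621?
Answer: 603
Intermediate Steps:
R(3, -25) + 621 = -18 + 621 = 603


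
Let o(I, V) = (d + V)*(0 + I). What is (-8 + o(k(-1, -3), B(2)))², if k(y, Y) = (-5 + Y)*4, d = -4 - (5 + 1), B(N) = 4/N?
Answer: 61504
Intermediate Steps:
d = -10 (d = -4 - 1*6 = -4 - 6 = -10)
k(y, Y) = -20 + 4*Y
o(I, V) = I*(-10 + V) (o(I, V) = (-10 + V)*(0 + I) = (-10 + V)*I = I*(-10 + V))
(-8 + o(k(-1, -3), B(2)))² = (-8 + (-20 + 4*(-3))*(-10 + 4/2))² = (-8 + (-20 - 12)*(-10 + 4*(½)))² = (-8 - 32*(-10 + 2))² = (-8 - 32*(-8))² = (-8 + 256)² = 248² = 61504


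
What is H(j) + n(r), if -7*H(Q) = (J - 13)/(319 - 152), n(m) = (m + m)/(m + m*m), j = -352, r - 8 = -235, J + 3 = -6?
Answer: 1317/132097 ≈ 0.0099699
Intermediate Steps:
J = -9 (J = -3 - 6 = -9)
r = -227 (r = 8 - 235 = -227)
n(m) = 2*m/(m + m²) (n(m) = (2*m)/(m + m²) = 2*m/(m + m²))
H(Q) = 22/1169 (H(Q) = -(-9 - 13)/(7*(319 - 152)) = -(-22)/(7*167) = -⅐*(-22/167) = 22/1169)
H(j) + n(r) = 22/1169 + 2/(1 - 227) = 22/1169 + 2/(-226) = 22/1169 + 2*(-1/226) = 22/1169 - 1/113 = 1317/132097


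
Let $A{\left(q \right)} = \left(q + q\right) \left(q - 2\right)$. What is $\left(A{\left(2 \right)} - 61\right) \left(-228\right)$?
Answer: $13908$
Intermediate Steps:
$A{\left(q \right)} = 2 q \left(-2 + q\right)$
$\left(A{\left(2 \right)} - 61\right) \left(-228\right) = \left(2 \cdot 2 \left(-2 + 2\right) - 61\right) \left(-228\right) = \left(2 \cdot 2 \cdot 0 - 61\right) \left(-228\right) = \left(0 - 61\right) \left(-228\right) = \left(-61\right) \left(-228\right) = 13908$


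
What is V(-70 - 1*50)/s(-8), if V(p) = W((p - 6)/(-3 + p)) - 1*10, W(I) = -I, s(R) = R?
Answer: 113/82 ≈ 1.3780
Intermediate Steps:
V(p) = -10 - (-6 + p)/(-3 + p) (V(p) = -(p - 6)/(-3 + p) - 1*10 = -(-6 + p)/(-3 + p) - 10 = -10 - (-6 + p)/(-3 + p))
V(-70 - 1*50)/s(-8) = ((36 - 11*(-70 - 1*50))/(-3 + (-70 - 1*50)))/(-8) = ((36 - 11*(-70 - 50))/(-3 + (-70 - 50)))*(-1/8) = ((36 - 11*(-120))/(-3 - 120))*(-1/8) = ((36 + 1320)/(-123))*(-1/8) = -1/123*1356*(-1/8) = -452/41*(-1/8) = 113/82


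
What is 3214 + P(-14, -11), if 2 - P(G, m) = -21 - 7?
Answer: 3244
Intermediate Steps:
P(G, m) = 30 (P(G, m) = 2 - (-21 - 7) = 2 - 1*(-28) = 2 + 28 = 30)
3214 + P(-14, -11) = 3214 + 30 = 3244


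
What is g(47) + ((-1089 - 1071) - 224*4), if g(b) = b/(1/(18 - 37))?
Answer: -3949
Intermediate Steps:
g(b) = -19*b (g(b) = b/(1/(-19)) = b/(-1/19) = b*(-19) = -19*b)
g(47) + ((-1089 - 1071) - 224*4) = -19*47 + ((-1089 - 1071) - 224*4) = -893 + (-2160 - 896) = -893 - 3056 = -3949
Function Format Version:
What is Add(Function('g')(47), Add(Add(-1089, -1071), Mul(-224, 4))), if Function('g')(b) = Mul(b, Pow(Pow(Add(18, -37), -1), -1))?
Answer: -3949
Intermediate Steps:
Function('g')(b) = Mul(-19, b) (Function('g')(b) = Mul(b, Pow(Pow(-19, -1), -1)) = Mul(b, Pow(Rational(-1, 19), -1)) = Mul(b, -19) = Mul(-19, b))
Add(Function('g')(47), Add(Add(-1089, -1071), Mul(-224, 4))) = Add(Mul(-19, 47), Add(Add(-1089, -1071), Mul(-224, 4))) = Add(-893, Add(-2160, -896)) = Add(-893, -3056) = -3949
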